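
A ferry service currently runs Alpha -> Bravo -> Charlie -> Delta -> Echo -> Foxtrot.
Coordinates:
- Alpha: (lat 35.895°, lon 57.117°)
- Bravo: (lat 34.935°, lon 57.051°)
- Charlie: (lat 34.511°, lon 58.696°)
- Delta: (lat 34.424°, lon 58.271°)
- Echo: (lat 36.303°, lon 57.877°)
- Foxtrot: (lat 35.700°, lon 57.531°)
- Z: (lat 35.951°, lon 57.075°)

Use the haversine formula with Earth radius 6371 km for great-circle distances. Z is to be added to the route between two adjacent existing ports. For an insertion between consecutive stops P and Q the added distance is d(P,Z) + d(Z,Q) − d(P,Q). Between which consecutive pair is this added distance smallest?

between Alpha and Bravo

Added distance for inserting Z between each consecutive pair:
Alpha–Bravo: 13.4 km
Bravo–Charlie: 173.0 km
Charlie–Delta: 379.0 km
Delta–Echo: 71.6 km
Echo–Foxtrot: 57.7 km
Smallest added distance is 13.4 km, inserting between Alpha and Bravo.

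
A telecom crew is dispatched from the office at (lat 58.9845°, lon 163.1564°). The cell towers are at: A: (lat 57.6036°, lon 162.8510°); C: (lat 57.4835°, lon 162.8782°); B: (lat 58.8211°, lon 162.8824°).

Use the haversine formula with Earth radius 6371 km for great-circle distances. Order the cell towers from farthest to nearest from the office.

Distance from the office at (lat 58.9845°, lon 163.1564°) to each:
C (lat 57.4835°, lon 162.8782°): 167.7 km
A (lat 57.6036°, lon 162.8510°): 154.6 km
B (lat 58.8211°, lon 162.8824°): 24.0 km

C, A, B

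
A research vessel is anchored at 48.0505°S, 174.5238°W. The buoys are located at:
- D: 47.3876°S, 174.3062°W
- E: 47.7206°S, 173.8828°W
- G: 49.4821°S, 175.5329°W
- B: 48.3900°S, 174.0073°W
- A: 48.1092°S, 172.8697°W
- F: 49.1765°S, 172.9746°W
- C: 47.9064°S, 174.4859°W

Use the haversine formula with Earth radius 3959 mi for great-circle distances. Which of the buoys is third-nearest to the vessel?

Distance to each, sorted:
C: 10.1 mi
B: 33.4 mi
E: 37.4 mi
D: 46.9 mi
A: 76.5 mi
F: 105.2 mi
G: 109.1 mi
The third-nearest is E at 37.4 mi.

E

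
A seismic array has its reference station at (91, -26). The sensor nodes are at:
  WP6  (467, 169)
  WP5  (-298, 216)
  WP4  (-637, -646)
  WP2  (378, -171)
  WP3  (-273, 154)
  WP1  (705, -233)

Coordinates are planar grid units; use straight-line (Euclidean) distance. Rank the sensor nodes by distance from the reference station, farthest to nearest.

WP4, WP1, WP5, WP6, WP3, WP2

Distances from the reference station:
WP4 (-637, -646): 956.2
WP1 (705, -233): 648.0
WP5 (-298, 216): 458.1
WP6 (467, 169): 423.6
WP3 (-273, 154): 406.1
WP2 (378, -171): 321.5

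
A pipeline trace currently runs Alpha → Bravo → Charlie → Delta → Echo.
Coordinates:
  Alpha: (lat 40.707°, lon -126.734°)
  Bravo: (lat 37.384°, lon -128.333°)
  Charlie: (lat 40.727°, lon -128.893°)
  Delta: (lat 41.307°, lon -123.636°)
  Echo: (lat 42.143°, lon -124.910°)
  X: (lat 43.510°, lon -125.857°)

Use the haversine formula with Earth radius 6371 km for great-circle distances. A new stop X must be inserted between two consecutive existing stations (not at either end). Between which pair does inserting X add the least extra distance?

between Charlie and Delta

Added distance for inserting X between each consecutive pair:
Alpha–Bravo: 638.1 km
Bravo–Charlie: 735.7 km
Charlie–Delta: 257.7 km
Delta–Echo: 335.1 km
Smallest added distance is 257.7 km, inserting between Charlie and Delta.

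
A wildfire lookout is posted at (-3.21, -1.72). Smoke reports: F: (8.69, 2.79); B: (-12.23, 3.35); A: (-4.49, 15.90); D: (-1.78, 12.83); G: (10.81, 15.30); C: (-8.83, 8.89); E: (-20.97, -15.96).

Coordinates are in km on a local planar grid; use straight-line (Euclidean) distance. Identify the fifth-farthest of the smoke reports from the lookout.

F

Distances from the lookout ((-3.21, -1.72)):
E: 22.8 km
G: 22.1 km
A: 17.7 km
D: 14.6 km
F: 12.7 km
C: 12.0 km
B: 10.3 km
The fifth-farthest is F at 12.7 km.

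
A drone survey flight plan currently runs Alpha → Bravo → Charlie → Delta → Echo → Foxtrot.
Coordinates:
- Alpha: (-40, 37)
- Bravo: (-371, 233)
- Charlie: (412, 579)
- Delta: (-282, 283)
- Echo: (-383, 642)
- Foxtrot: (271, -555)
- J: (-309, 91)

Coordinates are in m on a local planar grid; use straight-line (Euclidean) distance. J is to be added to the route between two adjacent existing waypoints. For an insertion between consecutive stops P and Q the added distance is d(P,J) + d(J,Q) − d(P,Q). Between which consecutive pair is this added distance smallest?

between Alpha and Bravo

Added distance for inserting J between each consecutive pair:
Alpha–Bravo: 44.6 m
Bravo–Charlie: 169.5 m
Charlie–Delta: 310.0 m
Delta–Echo: 376.9 m
Echo–Foxtrot: 60.1 m
Smallest added distance is 44.6 m, inserting between Alpha and Bravo.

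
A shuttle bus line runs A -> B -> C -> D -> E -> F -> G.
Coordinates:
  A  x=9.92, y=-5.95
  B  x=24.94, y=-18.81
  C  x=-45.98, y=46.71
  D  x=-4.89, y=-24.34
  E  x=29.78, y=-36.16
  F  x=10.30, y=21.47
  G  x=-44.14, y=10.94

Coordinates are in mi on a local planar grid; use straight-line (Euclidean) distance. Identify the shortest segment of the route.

A–B

Leg distances:
A→B: 19.8 mi
B→C: 96.6 mi
C→D: 82.1 mi
D→E: 36.6 mi
E→F: 60.8 mi
F→G: 55.4 mi
The shortest leg is A–B at 19.8 mi.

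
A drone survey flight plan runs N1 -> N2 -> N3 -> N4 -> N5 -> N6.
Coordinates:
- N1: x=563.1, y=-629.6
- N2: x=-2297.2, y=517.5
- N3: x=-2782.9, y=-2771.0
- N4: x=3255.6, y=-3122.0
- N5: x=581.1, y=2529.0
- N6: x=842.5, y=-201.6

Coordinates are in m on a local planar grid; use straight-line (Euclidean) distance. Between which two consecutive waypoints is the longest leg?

N4–N5

Leg distances:
N1→N2: 3081.7 m
N2→N3: 3324.2 m
N3→N4: 6048.7 m
N4→N5: 6251.9 m
N5→N6: 2743.1 m
The longest leg is N4–N5 at 6251.9 m.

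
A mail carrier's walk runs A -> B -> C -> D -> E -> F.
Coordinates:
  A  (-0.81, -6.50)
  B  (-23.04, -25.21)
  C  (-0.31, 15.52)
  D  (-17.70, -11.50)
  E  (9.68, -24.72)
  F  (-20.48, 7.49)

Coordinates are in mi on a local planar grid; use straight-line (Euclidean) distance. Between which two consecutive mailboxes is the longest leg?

B–C

Leg distances:
A→B: 29.1 mi
B→C: 46.6 mi
C→D: 32.1 mi
D→E: 30.4 mi
E→F: 44.1 mi
The longest leg is B–C at 46.6 mi.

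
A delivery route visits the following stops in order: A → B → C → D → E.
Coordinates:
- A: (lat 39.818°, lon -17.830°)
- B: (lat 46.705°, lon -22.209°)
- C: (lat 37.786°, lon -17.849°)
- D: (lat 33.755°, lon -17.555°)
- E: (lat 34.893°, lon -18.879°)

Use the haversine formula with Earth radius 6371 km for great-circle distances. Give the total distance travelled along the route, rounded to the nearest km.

Leg distances:
A→B: 843.6 km  (cumulative 843.6 km)
B→C: 1054.2 km  (cumulative 1897.8 km)
C→D: 449.0 km  (cumulative 2346.8 km)
D→E: 175.5 km  (cumulative 2522.3 km)
Total route length ≈ 2522 km.

2522 km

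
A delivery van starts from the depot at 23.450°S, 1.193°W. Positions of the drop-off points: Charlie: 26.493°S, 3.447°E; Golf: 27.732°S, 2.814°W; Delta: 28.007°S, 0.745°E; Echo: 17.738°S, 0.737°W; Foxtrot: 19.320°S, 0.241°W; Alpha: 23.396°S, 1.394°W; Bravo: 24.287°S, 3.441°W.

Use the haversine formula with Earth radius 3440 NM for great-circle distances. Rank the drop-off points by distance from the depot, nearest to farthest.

Distance from the depot at 23.450°S, 1.193°W to each:
Alpha 23.396°S, 1.394°W: 11.5 NM
Bravo 24.287°S, 3.441°W: 133.3 NM
Foxtrot 19.320°S, 0.241°W: 253.6 NM
Golf 27.732°S, 2.814°W: 271.6 NM
Delta 28.007°S, 0.745°E: 293.0 NM
Charlie 26.493°S, 3.447°E: 311.6 NM
Echo 17.738°S, 0.737°W: 343.9 NM

Alpha, Bravo, Foxtrot, Golf, Delta, Charlie, Echo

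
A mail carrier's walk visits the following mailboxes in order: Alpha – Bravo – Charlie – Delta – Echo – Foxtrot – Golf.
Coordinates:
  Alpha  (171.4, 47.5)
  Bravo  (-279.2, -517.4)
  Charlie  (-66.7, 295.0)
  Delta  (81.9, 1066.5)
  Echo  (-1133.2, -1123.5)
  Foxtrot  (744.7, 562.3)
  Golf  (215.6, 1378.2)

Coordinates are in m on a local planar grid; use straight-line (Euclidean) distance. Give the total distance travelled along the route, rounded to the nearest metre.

8349 m

Leg distances:
Alpha→Bravo: 722.6 m  (cumulative 722.6 m)
Bravo→Charlie: 839.7 m  (cumulative 1562.3 m)
Charlie→Delta: 785.7 m  (cumulative 2348.0 m)
Delta→Echo: 2504.5 m  (cumulative 4852.5 m)
Echo→Foxtrot: 2523.6 m  (cumulative 7376.1 m)
Foxtrot→Golf: 972.4 m  (cumulative 8348.5 m)
Total route length ≈ 8349 m.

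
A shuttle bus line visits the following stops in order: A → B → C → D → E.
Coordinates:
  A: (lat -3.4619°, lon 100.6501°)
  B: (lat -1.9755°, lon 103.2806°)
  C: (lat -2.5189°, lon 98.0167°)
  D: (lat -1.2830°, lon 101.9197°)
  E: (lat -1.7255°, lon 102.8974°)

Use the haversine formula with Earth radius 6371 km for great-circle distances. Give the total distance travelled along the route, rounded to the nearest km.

Leg distances:
A→B: 335.7 km  (cumulative 335.7 km)
B→C: 588.0 km  (cumulative 923.7 km)
C→D: 455.0 km  (cumulative 1378.6 km)
D→E: 119.3 km  (cumulative 1497.9 km)
Total route length ≈ 1498 km.

1498 km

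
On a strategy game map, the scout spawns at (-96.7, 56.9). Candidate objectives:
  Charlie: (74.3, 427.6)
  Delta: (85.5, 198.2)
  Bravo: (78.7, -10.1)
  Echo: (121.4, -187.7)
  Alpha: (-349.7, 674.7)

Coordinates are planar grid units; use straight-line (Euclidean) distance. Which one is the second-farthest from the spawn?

Charlie

Distance to each, sorted:
Alpha: 667.6
Charlie: 408.2
Echo: 327.7
Delta: 230.6
Bravo: 187.8
The second-farthest is Charlie at 408.2.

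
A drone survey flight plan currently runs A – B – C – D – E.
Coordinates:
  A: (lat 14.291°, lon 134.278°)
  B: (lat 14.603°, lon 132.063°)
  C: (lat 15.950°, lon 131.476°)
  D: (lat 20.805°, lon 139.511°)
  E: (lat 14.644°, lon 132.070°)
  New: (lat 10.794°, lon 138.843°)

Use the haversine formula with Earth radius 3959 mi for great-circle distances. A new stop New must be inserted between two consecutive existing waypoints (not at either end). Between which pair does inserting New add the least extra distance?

Added distance for inserting New between each consecutive pair:
A–B: 768.9 mi
B–C: 1036.2 mi
C–D: 678.7 mi
D–E: 572.8 mi
Smallest added distance is 572.8 mi, inserting between D and E.

between D and E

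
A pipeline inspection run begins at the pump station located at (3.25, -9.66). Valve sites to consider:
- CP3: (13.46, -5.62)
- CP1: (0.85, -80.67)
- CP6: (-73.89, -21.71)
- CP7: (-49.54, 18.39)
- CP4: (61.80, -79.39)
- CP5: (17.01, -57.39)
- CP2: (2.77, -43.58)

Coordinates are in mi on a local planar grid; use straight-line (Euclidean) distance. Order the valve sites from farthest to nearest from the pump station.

CP4, CP6, CP1, CP7, CP5, CP2, CP3

Computing each straight-line distance from (3.25, -9.66):
CP4 (61.80, -79.39): 91.1 mi
CP6 (-73.89, -21.71): 78.1 mi
CP1 (0.85, -80.67): 71.1 mi
CP7 (-49.54, 18.39): 59.8 mi
CP5 (17.01, -57.39): 49.7 mi
CP2 (2.77, -43.58): 33.9 mi
CP3 (13.46, -5.62): 11.0 mi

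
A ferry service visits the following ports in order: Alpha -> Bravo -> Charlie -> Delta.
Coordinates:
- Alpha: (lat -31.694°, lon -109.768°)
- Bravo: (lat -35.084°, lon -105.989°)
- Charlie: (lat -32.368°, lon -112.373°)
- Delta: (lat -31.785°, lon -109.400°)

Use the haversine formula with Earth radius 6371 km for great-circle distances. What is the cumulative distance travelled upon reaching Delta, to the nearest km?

Leg distances:
Alpha→Bravo: 514.9 km  (cumulative 514.9 km)
Bravo→Charlie: 663.0 km  (cumulative 1177.8 km)
Charlie→Delta: 287.5 km  (cumulative 1465.3 km)
Cumulative distance at Delta ≈ 1465 km.

1465 km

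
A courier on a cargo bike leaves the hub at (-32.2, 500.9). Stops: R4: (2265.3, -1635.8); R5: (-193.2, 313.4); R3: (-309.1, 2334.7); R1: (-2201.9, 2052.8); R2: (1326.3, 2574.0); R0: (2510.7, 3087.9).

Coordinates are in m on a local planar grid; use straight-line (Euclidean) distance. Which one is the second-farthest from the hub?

Distance to each, sorted:
R0: 3627.5 m
R4: 3137.5 m
R1: 2667.6 m
R2: 2478.6 m
R3: 1854.6 m
R5: 247.1 m
The second-farthest is R4 at 3137.5 m.

R4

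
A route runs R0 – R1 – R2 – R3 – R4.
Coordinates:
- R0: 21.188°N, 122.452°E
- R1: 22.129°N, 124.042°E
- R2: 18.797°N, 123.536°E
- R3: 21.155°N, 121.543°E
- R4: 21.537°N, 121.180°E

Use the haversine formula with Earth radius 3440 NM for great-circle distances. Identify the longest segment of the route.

R1–R2

Leg distances:
R0→R1: 105.2 NM
R1→R2: 202.1 NM
R2→R3: 180.8 NM
R3→R4: 30.6 NM
The longest leg is R1–R2 at 202.1 NM.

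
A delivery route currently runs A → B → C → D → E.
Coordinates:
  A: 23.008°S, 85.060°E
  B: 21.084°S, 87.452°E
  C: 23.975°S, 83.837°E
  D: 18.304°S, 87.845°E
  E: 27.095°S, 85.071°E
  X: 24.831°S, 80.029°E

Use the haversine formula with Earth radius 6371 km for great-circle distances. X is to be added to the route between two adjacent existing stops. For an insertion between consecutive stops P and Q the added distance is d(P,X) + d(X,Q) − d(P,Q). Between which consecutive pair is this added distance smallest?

between D and E

Added distance for inserting X between each consecutive pair:
A–B: 1090.1 km
B–C: 772.6 km
C–D: 727.8 km
D–E: 631.1 km
Smallest added distance is 631.1 km, inserting between D and E.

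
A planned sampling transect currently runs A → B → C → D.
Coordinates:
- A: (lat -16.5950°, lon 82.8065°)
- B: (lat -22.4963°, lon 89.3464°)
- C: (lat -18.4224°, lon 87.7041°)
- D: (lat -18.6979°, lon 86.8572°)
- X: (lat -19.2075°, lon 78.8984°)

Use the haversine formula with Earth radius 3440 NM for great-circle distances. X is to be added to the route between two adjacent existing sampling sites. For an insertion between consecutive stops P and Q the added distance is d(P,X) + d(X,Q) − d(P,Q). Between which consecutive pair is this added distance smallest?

Added distance for inserting X between each consecutive pair:
A–B: 379.1 NM
B–C: 859.5 NM
C–D: 904.6 NM
Smallest added distance is 379.1 NM, inserting between A and B.

between A and B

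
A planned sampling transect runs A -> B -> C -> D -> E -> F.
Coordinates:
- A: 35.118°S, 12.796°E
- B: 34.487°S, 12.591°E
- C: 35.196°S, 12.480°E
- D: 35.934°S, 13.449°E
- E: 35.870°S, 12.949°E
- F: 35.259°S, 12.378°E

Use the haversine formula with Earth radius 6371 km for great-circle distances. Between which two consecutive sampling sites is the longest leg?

Leg distances:
A→B: 72.6 km
B→C: 79.5 km
C→D: 120.1 km
D→E: 45.6 km
E→F: 85.3 km
The longest leg is C–D at 120.1 km.

C–D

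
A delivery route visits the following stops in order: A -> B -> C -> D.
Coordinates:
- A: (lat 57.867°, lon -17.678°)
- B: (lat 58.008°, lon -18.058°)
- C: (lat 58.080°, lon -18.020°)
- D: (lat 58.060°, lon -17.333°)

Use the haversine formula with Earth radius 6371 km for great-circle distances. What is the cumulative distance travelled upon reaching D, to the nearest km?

Leg distances:
A→B: 27.4 km  (cumulative 27.4 km)
B→C: 8.3 km  (cumulative 35.7 km)
C→D: 40.5 km  (cumulative 76.1 km)
Cumulative distance at D ≈ 76 km.

76 km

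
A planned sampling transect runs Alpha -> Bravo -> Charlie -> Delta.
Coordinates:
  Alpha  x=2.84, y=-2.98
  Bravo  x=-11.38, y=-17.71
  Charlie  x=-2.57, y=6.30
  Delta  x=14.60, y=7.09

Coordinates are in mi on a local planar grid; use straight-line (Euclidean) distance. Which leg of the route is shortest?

Leg distances:
Alpha→Bravo: 20.5 mi
Bravo→Charlie: 25.6 mi
Charlie→Delta: 17.2 mi
The shortest leg is Charlie–Delta at 17.2 mi.

Charlie–Delta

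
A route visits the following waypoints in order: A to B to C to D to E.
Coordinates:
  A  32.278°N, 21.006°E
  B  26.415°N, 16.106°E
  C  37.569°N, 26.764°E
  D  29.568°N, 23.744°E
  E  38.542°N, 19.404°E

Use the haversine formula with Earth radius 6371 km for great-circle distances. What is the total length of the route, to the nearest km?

Leg distances:
A→B: 806.3 km  (cumulative 806.3 km)
B→C: 1594.0 km  (cumulative 2400.3 km)
C→D: 932.5 km  (cumulative 3332.8 km)
D→E: 1074.6 km  (cumulative 4407.4 km)
Total route length ≈ 4407 km.

4407 km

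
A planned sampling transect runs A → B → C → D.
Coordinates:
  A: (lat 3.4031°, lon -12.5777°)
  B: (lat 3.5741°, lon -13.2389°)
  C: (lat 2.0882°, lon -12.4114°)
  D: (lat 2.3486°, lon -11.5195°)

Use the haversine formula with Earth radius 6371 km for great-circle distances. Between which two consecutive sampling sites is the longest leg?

B–C

Leg distances:
A→B: 75.8 km
B→C: 189.1 km
C→D: 103.2 km
The longest leg is B–C at 189.1 km.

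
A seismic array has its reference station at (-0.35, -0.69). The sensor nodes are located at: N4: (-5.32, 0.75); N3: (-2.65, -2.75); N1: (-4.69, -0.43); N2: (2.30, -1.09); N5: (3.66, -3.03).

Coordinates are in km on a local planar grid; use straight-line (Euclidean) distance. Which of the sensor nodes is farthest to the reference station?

Distances from the reference station ((-0.35, -0.69)):
N4: 5.2 km
N5: 4.6 km
N1: 4.3 km
N3: 3.1 km
N2: 2.7 km
The farthest is N4 at 5.2 km.

N4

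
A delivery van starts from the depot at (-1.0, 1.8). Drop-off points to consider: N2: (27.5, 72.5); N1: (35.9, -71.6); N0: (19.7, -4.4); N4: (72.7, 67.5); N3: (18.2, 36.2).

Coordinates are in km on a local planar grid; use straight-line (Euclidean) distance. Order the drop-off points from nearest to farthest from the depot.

Distance from the depot at (-1.0, 1.8) to each:
N0 (19.7, -4.4): 21.6 km
N3 (18.2, 36.2): 39.4 km
N2 (27.5, 72.5): 76.2 km
N1 (35.9, -71.6): 82.2 km
N4 (72.7, 67.5): 98.7 km

N0, N3, N2, N1, N4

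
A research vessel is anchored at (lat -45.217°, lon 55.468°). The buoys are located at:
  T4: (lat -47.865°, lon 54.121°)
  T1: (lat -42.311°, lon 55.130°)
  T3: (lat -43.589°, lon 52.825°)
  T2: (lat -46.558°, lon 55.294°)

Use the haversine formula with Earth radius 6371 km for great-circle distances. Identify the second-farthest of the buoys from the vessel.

T4

Distance to each, sorted:
T1: 324.3 km
T4: 311.9 km
T3: 277.2 km
T2: 149.7 km
The second-farthest is T4 at 311.9 km.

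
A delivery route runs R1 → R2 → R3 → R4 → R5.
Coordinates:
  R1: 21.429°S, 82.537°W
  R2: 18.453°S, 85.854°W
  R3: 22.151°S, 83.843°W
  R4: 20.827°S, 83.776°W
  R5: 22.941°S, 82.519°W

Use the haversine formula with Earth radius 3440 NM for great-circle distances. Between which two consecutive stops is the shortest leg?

Leg distances:
R1→R2: 258.8 NM
R2→R3: 249.2 NM
R3→R4: 79.6 NM
R4→R5: 145.0 NM
The shortest leg is R3–R4 at 79.6 NM.

R3–R4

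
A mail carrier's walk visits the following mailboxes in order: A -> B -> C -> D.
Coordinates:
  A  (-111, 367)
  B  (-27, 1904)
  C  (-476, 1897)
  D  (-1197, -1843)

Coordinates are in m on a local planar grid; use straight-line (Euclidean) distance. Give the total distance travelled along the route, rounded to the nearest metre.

5797 m

Leg distances:
A→B: 1539.3 m  (cumulative 1539.3 m)
B→C: 449.1 m  (cumulative 1988.3 m)
C→D: 3808.9 m  (cumulative 5797.2 m)
Total route length ≈ 5797 m.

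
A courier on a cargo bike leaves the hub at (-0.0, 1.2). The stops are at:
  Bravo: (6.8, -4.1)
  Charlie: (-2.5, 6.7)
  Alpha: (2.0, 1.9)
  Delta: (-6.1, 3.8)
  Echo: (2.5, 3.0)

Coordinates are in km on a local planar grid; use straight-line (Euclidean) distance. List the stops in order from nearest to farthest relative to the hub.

Alpha, Echo, Charlie, Delta, Bravo

Computing each straight-line distance from (-0.0, 1.2):
Alpha (2.0, 1.9): 2.1 km
Echo (2.5, 3.0): 3.1 km
Charlie (-2.5, 6.7): 6.0 km
Delta (-6.1, 3.8): 6.6 km
Bravo (6.8, -4.1): 8.6 km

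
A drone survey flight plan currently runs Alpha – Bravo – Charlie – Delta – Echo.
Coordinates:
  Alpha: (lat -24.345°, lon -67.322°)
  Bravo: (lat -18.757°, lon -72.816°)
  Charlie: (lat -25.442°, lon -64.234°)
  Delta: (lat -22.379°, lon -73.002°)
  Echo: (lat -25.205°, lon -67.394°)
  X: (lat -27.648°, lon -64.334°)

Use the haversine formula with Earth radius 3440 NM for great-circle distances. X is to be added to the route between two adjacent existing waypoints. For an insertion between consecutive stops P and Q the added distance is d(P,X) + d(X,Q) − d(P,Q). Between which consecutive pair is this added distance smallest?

between Charlie and Delta

Added distance for inserting X between each consecutive pair:
Alpha–Bravo: 510.5 NM
Bravo–Charlie: 218.6 NM
Charlie–Delta: 185.1 NM
Delta–Echo: 436.3 NM
Smallest added distance is 185.1 NM, inserting between Charlie and Delta.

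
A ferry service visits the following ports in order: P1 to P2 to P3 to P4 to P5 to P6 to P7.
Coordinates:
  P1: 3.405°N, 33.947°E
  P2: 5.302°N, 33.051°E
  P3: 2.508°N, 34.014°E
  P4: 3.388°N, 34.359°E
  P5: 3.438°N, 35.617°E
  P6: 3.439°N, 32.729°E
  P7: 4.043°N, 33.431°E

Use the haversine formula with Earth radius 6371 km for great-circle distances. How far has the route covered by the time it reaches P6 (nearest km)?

Leg distances:
P1→P2: 233.2 km  (cumulative 233.2 km)
P2→P3: 328.5 km  (cumulative 561.7 km)
P3→P4: 105.1 km  (cumulative 666.8 km)
P4→P5: 139.7 km  (cumulative 806.5 km)
P5→P6: 320.6 km  (cumulative 1127.1 km)
Cumulative distance at P6 ≈ 1127 km.

1127 km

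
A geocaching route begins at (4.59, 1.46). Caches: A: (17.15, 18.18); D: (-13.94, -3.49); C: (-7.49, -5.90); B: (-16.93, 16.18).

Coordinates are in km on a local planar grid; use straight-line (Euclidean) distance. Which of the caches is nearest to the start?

C

Distances from the start ((4.59, 1.46)):
C: 14.1 km
D: 19.2 km
A: 20.9 km
B: 26.1 km
The nearest is C at 14.1 km.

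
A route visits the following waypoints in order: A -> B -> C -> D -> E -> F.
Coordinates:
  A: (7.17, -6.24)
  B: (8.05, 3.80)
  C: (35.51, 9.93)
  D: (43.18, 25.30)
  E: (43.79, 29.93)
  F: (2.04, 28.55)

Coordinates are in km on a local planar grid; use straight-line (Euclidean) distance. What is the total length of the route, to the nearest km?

102 km

Leg distances:
A→B: 10.1 km  (cumulative 10.1 km)
B→C: 28.1 km  (cumulative 38.2 km)
C→D: 17.2 km  (cumulative 55.4 km)
D→E: 4.7 km  (cumulative 60.1 km)
E→F: 41.8 km  (cumulative 101.8 km)
Total route length ≈ 102 km.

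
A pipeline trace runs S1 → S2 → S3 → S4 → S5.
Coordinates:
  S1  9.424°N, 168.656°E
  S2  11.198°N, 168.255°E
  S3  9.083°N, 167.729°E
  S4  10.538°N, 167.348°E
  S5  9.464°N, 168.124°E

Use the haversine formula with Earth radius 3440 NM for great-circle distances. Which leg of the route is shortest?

Leg distances:
S1→S2: 109.1 NM
S2→S3: 130.7 NM
S3→S4: 90.2 NM
S4→S5: 79.1 NM
The shortest leg is S4–S5 at 79.1 NM.

S4–S5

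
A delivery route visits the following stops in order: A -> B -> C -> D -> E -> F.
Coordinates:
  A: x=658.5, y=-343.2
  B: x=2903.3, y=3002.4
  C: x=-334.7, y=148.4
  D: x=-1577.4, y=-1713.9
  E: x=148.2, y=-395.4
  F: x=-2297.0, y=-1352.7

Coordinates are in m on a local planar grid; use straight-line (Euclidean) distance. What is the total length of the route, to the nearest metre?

Leg distances:
A→B: 4028.9 m  (cumulative 4028.9 m)
B→C: 4316.2 m  (cumulative 8345.2 m)
C→D: 2238.9 m  (cumulative 10584.0 m)
D→E: 2171.7 m  (cumulative 12755.7 m)
E→F: 2625.9 m  (cumulative 15381.6 m)
Total route length ≈ 15382 m.

15382 m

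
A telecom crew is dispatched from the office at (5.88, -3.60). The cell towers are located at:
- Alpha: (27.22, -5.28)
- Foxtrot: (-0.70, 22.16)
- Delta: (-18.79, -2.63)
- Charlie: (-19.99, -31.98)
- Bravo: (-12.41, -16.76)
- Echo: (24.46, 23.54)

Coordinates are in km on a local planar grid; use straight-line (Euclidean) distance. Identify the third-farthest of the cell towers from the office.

Foxtrot

Distances from the office ((5.88, -3.60)):
Charlie: 38.4 km
Echo: 32.9 km
Foxtrot: 26.6 km
Delta: 24.7 km
Bravo: 22.5 km
Alpha: 21.4 km
The third-farthest is Foxtrot at 26.6 km.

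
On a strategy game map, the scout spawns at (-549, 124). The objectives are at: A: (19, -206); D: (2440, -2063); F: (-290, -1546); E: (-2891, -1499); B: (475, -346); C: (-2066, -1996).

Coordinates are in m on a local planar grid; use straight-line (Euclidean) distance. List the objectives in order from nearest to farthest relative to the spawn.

Computing each straight-line distance from (-549, 124):
A (19, -206): 656.9 m
B (475, -346): 1126.7 m
F (-290, -1546): 1690.0 m
C (-2066, -1996): 2606.9 m
E (-2891, -1499): 2849.4 m
D (2440, -2063): 3703.7 m

A, B, F, C, E, D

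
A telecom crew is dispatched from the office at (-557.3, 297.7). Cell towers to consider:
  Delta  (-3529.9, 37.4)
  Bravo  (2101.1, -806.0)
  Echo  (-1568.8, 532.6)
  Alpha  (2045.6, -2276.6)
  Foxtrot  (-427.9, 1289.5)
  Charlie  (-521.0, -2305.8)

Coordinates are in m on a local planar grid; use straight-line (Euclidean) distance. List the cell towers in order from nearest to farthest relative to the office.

Foxtrot, Echo, Charlie, Bravo, Delta, Alpha

Distances from the office:
Foxtrot (-427.9, 1289.5): 1000.2 m
Echo (-1568.8, 532.6): 1038.4 m
Charlie (-521.0, -2305.8): 2603.8 m
Bravo (2101.1, -806.0): 2878.4 m
Delta (-3529.9, 37.4): 2984.0 m
Alpha (2045.6, -2276.6): 3660.9 m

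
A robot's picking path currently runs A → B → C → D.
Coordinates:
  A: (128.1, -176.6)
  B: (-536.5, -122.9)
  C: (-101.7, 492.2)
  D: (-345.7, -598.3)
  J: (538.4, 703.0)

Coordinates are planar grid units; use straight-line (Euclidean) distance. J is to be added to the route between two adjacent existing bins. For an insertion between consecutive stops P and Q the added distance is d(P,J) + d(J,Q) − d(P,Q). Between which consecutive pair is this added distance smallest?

Added distance for inserting J between each consecutive pair:
A–B: 1659.4
B–C: 1276.2
C–D: 1129.7
Smallest added distance is 1129.7, inserting between C and D.

between C and D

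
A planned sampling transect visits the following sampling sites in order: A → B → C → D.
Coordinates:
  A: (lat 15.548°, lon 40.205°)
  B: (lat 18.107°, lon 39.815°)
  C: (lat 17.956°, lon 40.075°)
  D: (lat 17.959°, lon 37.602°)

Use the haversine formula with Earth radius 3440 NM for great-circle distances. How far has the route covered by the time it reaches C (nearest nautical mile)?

Leg distances:
A→B: 155.3 NM  (cumulative 155.3 NM)
B→C: 17.4 NM  (cumulative 172.7 NM)
Cumulative distance at C ≈ 173 NM.

173 NM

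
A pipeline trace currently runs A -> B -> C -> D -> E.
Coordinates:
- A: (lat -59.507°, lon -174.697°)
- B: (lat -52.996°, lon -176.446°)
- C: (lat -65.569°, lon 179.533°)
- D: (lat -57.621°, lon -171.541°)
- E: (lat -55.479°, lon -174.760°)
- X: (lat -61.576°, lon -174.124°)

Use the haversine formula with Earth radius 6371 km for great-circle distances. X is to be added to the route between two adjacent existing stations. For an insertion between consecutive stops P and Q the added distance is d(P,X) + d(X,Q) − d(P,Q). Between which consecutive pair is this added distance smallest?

between C and D

Added distance for inserting X between each consecutive pair:
A–B: 464.3 km
B–C: 91.4 km
C–D: 6.5 km
D–E: 832.8 km
Smallest added distance is 6.5 km, inserting between C and D.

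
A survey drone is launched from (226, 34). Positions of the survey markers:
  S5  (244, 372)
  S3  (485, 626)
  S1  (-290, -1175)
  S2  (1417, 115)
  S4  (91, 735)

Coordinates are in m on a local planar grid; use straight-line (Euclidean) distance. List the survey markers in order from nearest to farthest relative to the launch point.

S5, S3, S4, S2, S1

Distance from the launch point at (226, 34) to each:
S5 (244, 372): 338.5 m
S3 (485, 626): 646.2 m
S4 (91, 735): 713.9 m
S2 (1417, 115): 1193.8 m
S1 (-290, -1175): 1314.5 m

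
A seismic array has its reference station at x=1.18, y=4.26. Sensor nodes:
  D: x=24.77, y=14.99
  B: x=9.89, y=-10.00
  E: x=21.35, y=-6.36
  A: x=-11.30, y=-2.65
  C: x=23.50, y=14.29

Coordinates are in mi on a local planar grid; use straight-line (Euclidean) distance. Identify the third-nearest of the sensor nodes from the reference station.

E

Distances from the reference station (x=1.18, y=4.26):
A: 14.3 mi
B: 16.7 mi
E: 22.8 mi
C: 24.5 mi
D: 25.9 mi
The third-nearest is E at 22.8 mi.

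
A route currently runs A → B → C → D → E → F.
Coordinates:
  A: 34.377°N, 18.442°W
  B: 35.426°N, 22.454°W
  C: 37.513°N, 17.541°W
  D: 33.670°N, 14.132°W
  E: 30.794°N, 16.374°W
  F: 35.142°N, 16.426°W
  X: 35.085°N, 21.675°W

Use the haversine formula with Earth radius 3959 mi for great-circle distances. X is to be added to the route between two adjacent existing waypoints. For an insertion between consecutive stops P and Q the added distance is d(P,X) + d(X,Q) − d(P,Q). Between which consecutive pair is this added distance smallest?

Added distance for inserting X between each consecutive pair:
A–B: 1.2 mi
B–C: 26.0 mi
C–D: 398.5 mi
D–E: 629.9 mi
E–F: 423.2 mi
Smallest added distance is 1.2 mi, inserting between A and B.

between A and B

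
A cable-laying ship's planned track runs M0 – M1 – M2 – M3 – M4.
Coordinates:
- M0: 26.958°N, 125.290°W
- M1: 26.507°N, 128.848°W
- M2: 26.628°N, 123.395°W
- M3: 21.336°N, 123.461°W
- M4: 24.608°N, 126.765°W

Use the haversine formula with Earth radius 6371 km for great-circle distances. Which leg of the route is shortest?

Leg distances:
M0→M1: 356.9 km
M1→M2: 542.4 km
M2→M3: 588.5 km
M3→M4: 496.7 km
The shortest leg is M0–M1 at 356.9 km.

M0–M1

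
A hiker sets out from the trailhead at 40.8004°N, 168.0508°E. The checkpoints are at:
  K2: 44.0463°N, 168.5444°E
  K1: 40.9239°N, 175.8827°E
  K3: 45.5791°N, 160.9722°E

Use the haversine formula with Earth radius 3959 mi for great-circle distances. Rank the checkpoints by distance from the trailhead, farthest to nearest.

K3, K1, K2

Distance from the trailhead at 40.8004°N, 168.0508°E to each:
K3 45.5791°N, 160.9722°E: 485.6 mi
K1 40.9239°N, 175.8827°E: 409.2 mi
K2 44.0463°N, 168.5444°E: 225.7 mi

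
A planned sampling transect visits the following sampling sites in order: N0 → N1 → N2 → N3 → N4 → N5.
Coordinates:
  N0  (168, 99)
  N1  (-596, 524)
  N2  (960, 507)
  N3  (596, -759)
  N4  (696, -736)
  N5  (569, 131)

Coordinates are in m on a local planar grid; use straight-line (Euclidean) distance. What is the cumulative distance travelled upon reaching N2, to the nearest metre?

2430 m

Leg distances:
N0→N1: 874.3 m  (cumulative 874.3 m)
N1→N2: 1556.1 m  (cumulative 2430.3 m)
Cumulative distance at N2 ≈ 2430 m.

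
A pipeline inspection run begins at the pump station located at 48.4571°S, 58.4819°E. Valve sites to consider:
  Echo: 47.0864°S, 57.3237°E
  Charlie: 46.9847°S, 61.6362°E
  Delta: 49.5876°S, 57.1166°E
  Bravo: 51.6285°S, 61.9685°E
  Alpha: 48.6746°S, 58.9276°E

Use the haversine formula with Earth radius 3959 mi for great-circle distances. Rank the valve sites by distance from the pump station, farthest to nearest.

Distances from the pump station:
Bravo 51.6285°S, 61.9685°E: 268.2 mi
Charlie 46.9847°S, 61.6362°E: 178.4 mi
Echo 47.0864°S, 57.3237°E: 108.9 mi
Delta 49.5876°S, 57.1166°E: 99.6 mi
Alpha 48.6746°S, 58.9276°E: 25.3 mi

Bravo, Charlie, Echo, Delta, Alpha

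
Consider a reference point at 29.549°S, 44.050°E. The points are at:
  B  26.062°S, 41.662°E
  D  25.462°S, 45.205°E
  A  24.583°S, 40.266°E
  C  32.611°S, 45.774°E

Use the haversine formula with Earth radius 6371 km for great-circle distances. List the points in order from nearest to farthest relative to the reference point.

C, B, D, A

Distances from the reference point:
C 32.611°S, 45.774°E: 378.0 km
B 26.062°S, 41.662°E: 453.3 km
D 25.462°S, 45.205°E: 468.5 km
A 24.583°S, 40.266°E: 667.2 km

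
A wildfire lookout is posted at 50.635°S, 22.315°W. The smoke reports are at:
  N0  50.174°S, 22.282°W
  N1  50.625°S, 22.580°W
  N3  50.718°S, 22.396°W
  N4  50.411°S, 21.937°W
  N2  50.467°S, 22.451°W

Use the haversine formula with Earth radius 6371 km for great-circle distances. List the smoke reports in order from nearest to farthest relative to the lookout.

N3, N1, N2, N4, N0

Distances from the lookout:
N3 50.718°S, 22.396°W: 10.9 km
N1 50.625°S, 22.580°W: 18.7 km
N2 50.467°S, 22.451°W: 21.0 km
N4 50.411°S, 21.937°W: 36.5 km
N0 50.174°S, 22.282°W: 51.3 km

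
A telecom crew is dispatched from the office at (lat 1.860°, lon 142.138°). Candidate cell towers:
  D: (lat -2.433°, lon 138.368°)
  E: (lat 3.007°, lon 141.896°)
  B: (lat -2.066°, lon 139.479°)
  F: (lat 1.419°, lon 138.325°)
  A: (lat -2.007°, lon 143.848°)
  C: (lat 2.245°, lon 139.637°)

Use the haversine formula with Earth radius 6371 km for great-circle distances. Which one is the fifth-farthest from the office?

C

Distance to each, sorted:
D: 635.2 km
B: 527.2 km
A: 470.1 km
F: 426.6 km
C: 281.2 km
E: 130.3 km
The fifth-farthest is C at 281.2 km.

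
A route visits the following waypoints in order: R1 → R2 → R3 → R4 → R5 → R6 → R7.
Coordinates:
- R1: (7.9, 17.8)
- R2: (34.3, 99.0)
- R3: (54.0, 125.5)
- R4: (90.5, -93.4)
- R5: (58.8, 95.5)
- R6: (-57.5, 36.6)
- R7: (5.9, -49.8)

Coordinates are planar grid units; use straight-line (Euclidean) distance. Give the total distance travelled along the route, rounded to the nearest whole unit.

Leg distances:
R1→R2: 85.4  (cumulative 85.4)
R2→R3: 33.0  (cumulative 118.4)
R3→R4: 221.9  (cumulative 340.3)
R4→R5: 191.5  (cumulative 531.9)
R5→R6: 130.4  (cumulative 662.2)
R6→R7: 107.2  (cumulative 769.4)
Total route length ≈ 769.

769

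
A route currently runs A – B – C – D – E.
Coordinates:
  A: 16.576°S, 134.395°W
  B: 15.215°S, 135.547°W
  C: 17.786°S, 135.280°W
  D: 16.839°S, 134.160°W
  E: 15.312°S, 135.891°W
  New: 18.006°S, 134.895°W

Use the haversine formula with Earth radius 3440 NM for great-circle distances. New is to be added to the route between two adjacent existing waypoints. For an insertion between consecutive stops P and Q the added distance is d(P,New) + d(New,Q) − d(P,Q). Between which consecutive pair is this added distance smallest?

between C and D

Added distance for inserting New between each consecutive pair:
A–B: 156.9 NM
B–C: 42.2 NM
C–D: 21.6 NM
D–E: 117.8 NM
Smallest added distance is 21.6 NM, inserting between C and D.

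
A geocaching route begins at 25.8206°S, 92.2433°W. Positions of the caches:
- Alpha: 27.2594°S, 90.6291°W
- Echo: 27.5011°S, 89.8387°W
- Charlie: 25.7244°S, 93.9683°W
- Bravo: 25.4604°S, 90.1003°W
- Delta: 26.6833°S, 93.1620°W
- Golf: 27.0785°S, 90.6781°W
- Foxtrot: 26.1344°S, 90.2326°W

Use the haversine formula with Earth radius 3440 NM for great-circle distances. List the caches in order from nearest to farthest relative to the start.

Distance from the start at 25.8206°S, 92.2433°W to each:
Delta 26.6833°S, 93.1620°W: 71.6 NM
Charlie 25.7244°S, 93.9683°W: 93.4 NM
Foxtrot 26.1344°S, 90.2326°W: 110.1 NM
Golf 27.0785°S, 90.6781°W: 113.1 NM
Bravo 25.4604°S, 90.1003°W: 118.0 NM
Alpha 27.2594°S, 90.6291°W: 122.4 NM
Echo 27.5011°S, 89.8387°W: 163.8 NM

Delta, Charlie, Foxtrot, Golf, Bravo, Alpha, Echo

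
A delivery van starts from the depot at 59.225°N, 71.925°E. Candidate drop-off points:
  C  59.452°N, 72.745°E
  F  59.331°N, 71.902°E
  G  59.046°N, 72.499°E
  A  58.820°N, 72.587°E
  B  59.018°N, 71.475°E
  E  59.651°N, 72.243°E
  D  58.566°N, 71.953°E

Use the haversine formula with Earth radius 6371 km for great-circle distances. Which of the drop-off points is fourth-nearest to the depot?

E

Distances from the depot (59.225°N, 71.925°E):
F: 11.9 km
B: 34.5 km
G: 38.3 km
E: 50.7 km
C: 52.9 km
A: 58.9 km
D: 73.3 km
The fourth-nearest is E at 50.7 km.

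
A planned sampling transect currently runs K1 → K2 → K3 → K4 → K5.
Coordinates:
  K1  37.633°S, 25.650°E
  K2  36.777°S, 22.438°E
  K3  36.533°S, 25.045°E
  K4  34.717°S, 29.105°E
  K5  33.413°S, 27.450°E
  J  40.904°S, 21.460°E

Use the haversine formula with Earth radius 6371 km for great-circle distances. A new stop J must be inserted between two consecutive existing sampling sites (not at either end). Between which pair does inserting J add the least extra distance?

between K1 and K2

Added distance for inserting J between each consecutive pair:
K1–K2: 678.8 km
K2–K3: 809.4 km
K3–K4: 1118.8 km
K4–K5: 1737.4 km
Smallest added distance is 678.8 km, inserting between K1 and K2.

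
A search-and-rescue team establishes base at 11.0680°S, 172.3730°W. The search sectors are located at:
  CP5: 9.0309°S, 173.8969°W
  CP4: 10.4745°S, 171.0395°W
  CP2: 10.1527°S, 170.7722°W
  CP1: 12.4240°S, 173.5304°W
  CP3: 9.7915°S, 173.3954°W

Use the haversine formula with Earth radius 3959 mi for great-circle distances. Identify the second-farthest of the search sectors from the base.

CP2

Distance to each, sorted:
CP5: 174.8 mi
CP2: 125.8 mi
CP1: 122.1 mi
CP3: 112.3 mi
CP4: 99.4 mi
The second-farthest is CP2 at 125.8 mi.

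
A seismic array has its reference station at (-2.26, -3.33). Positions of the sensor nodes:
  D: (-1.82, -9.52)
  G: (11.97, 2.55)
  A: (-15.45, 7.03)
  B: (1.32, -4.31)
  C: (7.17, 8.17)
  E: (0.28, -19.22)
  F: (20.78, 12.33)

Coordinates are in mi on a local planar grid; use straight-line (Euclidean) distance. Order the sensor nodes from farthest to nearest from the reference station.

F, A, E, G, C, D, B

Distances from the reference station:
F (20.78, 12.33): 27.9 mi
A (-15.45, 7.03): 16.8 mi
E (0.28, -19.22): 16.1 mi
G (11.97, 2.55): 15.4 mi
C (7.17, 8.17): 14.9 mi
D (-1.82, -9.52): 6.2 mi
B (1.32, -4.31): 3.7 mi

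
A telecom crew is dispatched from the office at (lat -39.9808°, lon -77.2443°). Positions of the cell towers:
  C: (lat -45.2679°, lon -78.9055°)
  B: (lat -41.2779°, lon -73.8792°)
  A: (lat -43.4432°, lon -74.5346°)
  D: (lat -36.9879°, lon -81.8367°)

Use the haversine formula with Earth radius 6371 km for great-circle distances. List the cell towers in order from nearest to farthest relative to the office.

Computing each great-circle distance from (lat -39.9808°, lon -77.2443°):
B (lat -41.2779°, lon -73.8792°): 318.5 km
A (lat -43.4432°, lon -74.5346°): 445.8 km
D (lat -36.9879°, lon -81.8367°): 520.0 km
C (lat -45.2679°, lon -78.9055°): 603.4 km

B, A, D, C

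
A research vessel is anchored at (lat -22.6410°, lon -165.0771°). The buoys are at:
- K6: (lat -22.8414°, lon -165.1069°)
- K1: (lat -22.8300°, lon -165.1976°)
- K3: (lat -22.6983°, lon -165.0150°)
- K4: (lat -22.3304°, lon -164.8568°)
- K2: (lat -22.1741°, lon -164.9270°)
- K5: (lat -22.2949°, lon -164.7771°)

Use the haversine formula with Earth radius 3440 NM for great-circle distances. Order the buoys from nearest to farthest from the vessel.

Computing each great-circle distance from (lat -22.6410°, lon -165.0771°):
K3 (lat -22.6983°, lon -165.0150°): 4.9 NM
K6 (lat -22.8414°, lon -165.1069°): 12.1 NM
K1 (lat -22.8300°, lon -165.1976°): 13.2 NM
K4 (lat -22.3304°, lon -164.8568°): 22.3 NM
K5 (lat -22.2949°, lon -164.7771°): 26.6 NM
K2 (lat -22.1741°, lon -164.9270°): 29.2 NM

K3, K6, K1, K4, K5, K2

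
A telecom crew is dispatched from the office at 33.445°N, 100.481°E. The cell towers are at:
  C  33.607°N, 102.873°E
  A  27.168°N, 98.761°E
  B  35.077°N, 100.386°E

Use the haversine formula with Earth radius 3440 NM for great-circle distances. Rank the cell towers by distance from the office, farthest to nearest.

A, C, B

Distance from the office at 33.445°N, 100.481°E to each:
A 27.168°N, 98.761°E: 387.2 NM
C 33.607°N, 102.873°E: 120.1 NM
B 35.077°N, 100.386°E: 98.1 NM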